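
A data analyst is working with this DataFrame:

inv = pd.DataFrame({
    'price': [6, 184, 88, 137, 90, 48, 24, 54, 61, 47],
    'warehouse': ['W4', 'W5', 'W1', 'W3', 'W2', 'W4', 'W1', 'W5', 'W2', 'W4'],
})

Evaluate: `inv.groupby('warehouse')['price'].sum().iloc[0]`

112

group by warehouse, sum of price:
warehouse
W1    112
W2    151
W3    137
W4    101
W5    238
Name: price, dtype: int64
Hence 112.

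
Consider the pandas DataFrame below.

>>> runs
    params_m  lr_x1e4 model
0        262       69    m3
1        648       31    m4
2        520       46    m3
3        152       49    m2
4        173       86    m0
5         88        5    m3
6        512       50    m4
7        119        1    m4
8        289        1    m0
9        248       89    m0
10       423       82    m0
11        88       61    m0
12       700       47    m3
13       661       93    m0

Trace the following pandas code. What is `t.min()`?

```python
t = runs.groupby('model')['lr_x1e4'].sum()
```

group by model, sum of lr_x1e4:
model
m0    412
m2     49
m3    167
m4     82
Name: lr_x1e4, dtype: int64
Reading off the min of the resulting series, we get 49.

49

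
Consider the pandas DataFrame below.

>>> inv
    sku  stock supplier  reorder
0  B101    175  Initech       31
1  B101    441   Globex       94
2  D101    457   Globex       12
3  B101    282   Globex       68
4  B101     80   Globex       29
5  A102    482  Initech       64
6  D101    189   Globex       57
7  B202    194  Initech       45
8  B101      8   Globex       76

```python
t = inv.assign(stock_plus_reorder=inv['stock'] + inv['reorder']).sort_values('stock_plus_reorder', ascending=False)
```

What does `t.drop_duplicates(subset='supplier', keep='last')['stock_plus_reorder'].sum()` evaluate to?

290

add column stock_plus_reorder = inv['stock'] + inv['reorder']:
    sku  stock supplier  reorder  stock_plus_reorder
0  B101    175  Initech       31                 206
1  B101    441   Globex       94                 535
2  D101    457   Globex       12                 469
3  B101    282   Globex       68                 350
4  B101     80   Globex       29                 109
5  A102    482  Initech       64                 546
6  D101    189   Globex       57                 246
7  B202    194  Initech       45                 239
8  B101      8   Globex       76                  84
sort by stock_plus_reorder descending:
    sku  stock supplier  reorder  stock_plus_reorder
5  A102    482  Initech       64                 546
1  B101    441   Globex       94                 535
2  D101    457   Globex       12                 469
3  B101    282   Globex       68                 350
6  D101    189   Globex       57                 246
7  B202    194  Initech       45                 239
0  B101    175  Initech       31                 206
4  B101     80   Globex       29                 109
8  B101      8   Globex       76                  84
drop duplicate supplier (keep=last):
    sku  stock supplier  reorder  stock_plus_reorder
0  B101    175  Initech       31                 206
8  B101      8   Globex       76                  84
sum of column 'stock_plus_reorder' → 290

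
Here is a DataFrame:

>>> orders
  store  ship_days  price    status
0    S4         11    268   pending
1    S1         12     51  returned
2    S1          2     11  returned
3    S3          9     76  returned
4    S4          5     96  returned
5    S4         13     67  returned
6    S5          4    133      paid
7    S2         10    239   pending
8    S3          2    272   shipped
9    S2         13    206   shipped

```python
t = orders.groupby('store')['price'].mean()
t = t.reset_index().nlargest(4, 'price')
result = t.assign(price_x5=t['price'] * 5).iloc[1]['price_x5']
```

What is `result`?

870.0

group by store, mean of price:
store
S1     31.000000
S2    222.500000
S3    174.000000
S4    143.666667
S5    133.000000
Name: price, dtype: float64
reset_index():
  store       price
0    S1   31.000000
1    S2  222.500000
2    S3  174.000000
3    S4  143.666667
4    S5  133.000000
take 4 rows with largest price:
  store       price
1    S2  222.500000
2    S3  174.000000
3    S4  143.666667
4    S5  133.000000
add column price_x5 = t['price'] * 5:
  store       price     price_x5
1    S2  222.500000  1112.500000
2    S3  174.000000   870.000000
3    S4  143.666667   718.333333
4    S5  133.000000   665.000000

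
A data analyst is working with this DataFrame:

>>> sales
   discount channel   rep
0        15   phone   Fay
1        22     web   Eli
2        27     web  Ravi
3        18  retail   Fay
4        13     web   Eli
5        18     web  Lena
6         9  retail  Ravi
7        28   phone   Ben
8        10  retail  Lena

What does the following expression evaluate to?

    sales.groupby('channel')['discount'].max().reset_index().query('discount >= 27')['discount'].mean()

group by channel, max of discount:
channel
phone     28
retail    18
web       27
Name: discount, dtype: int64
reset_index():
  channel  discount
0   phone        28
1  retail        18
2     web        27
filter rows where discount >= 27:
  channel  discount
0   phone        28
2     web        27

27.5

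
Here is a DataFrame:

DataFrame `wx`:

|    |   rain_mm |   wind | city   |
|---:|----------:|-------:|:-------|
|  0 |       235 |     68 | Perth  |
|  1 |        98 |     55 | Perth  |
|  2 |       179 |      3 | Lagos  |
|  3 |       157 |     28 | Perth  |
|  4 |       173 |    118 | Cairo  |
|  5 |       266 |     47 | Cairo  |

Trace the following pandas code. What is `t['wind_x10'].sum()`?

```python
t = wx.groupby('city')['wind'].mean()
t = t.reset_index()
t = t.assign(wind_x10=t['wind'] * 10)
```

1358.33333333

group by city, mean of wind:
city
Cairo    82.500000
Lagos     3.000000
Perth    50.333333
Name: wind, dtype: float64
reset_index():
    city       wind
0  Cairo  82.500000
1  Lagos   3.000000
2  Perth  50.333333
add column wind_x10 = t['wind'] * 10:
    city       wind    wind_x10
0  Cairo  82.500000  825.000000
1  Lagos   3.000000   30.000000
2  Perth  50.333333  503.333333
So sum() = 1358.33333333.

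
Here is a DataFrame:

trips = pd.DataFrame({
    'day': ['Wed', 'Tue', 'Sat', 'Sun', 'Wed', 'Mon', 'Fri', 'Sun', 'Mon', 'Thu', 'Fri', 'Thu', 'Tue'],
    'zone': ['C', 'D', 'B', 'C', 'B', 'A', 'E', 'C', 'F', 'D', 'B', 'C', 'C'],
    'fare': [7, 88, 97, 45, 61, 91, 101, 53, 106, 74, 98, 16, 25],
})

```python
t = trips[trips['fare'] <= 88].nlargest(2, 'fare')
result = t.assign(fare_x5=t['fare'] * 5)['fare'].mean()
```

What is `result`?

81.0

filter rows where fare <= 88:
    day zone  fare
0   Wed    C     7
1   Tue    D    88
3   Sun    C    45
4   Wed    B    61
7   Sun    C    53
9   Thu    D    74
11  Thu    C    16
12  Tue    C    25
take 2 rows with largest fare:
   day zone  fare
1  Tue    D    88
9  Thu    D    74
add column fare_x5 = t['fare'] * 5:
   day zone  fare  fare_x5
1  Tue    D    88      440
9  Thu    D    74      370
Finally, mean of column 'fare' = 81.0.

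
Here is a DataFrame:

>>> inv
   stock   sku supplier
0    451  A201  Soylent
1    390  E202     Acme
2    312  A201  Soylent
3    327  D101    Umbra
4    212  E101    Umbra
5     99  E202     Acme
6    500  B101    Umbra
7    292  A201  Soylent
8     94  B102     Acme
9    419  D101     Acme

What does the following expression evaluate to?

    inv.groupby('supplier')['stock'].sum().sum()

group by supplier, sum of stock:
supplier
Acme       1002
Soylent    1055
Umbra      1039
Name: stock, dtype: int64
The sum of the resulting series is 3096.

3096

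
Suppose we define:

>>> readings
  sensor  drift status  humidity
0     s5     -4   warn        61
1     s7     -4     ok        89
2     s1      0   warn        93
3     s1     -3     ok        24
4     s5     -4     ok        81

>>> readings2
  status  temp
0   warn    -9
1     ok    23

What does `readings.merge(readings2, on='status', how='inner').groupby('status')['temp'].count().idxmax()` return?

ok

merge on 'status' (how='inner') → 5 rows:
  sensor  drift status  humidity  temp
0     s5     -4   warn        61    -9
1     s7     -4     ok        89    23
2     s1      0   warn        93    -9
3     s1     -3     ok        24    23
4     s5     -4     ok        81    23
group by status, count of temp:
status
ok      3
warn    2
Name: temp, dtype: int64
The label with the largest value is ok.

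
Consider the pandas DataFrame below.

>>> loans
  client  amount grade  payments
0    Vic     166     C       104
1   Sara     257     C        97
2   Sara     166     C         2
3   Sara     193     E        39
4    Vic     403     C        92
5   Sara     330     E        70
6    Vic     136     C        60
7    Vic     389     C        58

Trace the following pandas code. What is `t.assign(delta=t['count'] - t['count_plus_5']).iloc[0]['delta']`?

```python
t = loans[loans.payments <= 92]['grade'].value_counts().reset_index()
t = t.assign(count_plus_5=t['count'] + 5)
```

-5

filter rows where payments <= 92:
  client  amount grade  payments
2   Sara     166     C         2
3   Sara     193     E        39
4    Vic     403     C        92
5   Sara     330     E        70
6    Vic     136     C        60
7    Vic     389     C        58
value_counts of grade:
grade
C    4
E    2
Name: count, dtype: int64
reset_index():
  grade  count
0     C      4
1     E      2
add column count_plus_5 = t['count'] + 5:
  grade  count  count_plus_5
0     C      4             9
1     E      2             7
add column delta = t['count'] - t['count_plus_5']:
  grade  count  count_plus_5  delta
0     C      4             9     -5
1     E      2             7     -5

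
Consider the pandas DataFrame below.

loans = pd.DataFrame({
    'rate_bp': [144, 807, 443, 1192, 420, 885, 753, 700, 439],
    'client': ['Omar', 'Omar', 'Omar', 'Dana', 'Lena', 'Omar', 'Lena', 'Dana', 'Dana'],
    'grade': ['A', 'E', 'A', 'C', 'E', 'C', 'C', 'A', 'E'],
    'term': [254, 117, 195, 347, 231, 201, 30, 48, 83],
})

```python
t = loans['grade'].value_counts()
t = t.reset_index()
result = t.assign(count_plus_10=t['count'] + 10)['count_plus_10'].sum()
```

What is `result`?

39

value_counts of grade:
grade
A    3
E    3
C    3
Name: count, dtype: int64
reset_index():
  grade  count
0     A      3
1     E      3
2     C      3
add column count_plus_10 = t['count'] + 10:
  grade  count  count_plus_10
0     A      3             13
1     E      3             13
2     C      3             13
Taking the sum of column 'count_plus_10' gives 39.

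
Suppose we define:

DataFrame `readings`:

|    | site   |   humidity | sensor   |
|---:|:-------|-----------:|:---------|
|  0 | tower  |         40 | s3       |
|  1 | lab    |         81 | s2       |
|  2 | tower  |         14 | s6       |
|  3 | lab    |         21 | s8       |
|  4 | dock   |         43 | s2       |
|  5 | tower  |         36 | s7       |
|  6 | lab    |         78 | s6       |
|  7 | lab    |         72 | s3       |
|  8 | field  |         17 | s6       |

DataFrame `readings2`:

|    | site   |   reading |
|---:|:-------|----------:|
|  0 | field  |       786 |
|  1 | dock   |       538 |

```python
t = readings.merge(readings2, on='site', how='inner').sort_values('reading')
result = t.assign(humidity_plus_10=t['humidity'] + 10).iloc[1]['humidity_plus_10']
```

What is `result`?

merge on 'site' (how='inner') → 2 rows:
    site  humidity sensor  reading
0   dock        43     s2      538
1  field        17     s6      786
sort by reading:
    site  humidity sensor  reading
0   dock        43     s2      538
1  field        17     s6      786
add column humidity_plus_10 = t['humidity'] + 10:
    site  humidity sensor  reading  humidity_plus_10
0   dock        43     s2      538                53
1  field        17     s6      786                27

27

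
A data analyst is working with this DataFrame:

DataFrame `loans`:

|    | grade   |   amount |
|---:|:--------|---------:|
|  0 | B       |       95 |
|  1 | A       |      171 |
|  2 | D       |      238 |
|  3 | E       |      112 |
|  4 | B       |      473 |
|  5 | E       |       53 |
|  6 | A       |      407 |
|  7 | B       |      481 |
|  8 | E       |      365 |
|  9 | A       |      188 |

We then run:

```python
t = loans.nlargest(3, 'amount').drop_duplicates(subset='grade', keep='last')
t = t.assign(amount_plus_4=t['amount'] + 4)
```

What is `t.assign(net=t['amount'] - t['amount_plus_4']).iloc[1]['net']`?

take 3 rows with largest amount:
  grade  amount
7     B     481
4     B     473
6     A     407
drop duplicate grade (keep=last):
  grade  amount
4     B     473
6     A     407
add column amount_plus_4 = t['amount'] + 4:
  grade  amount  amount_plus_4
4     B     473            477
6     A     407            411
add column net = t['amount'] - t['amount_plus_4']:
  grade  amount  amount_plus_4  net
4     B     473            477   -4
6     A     407            411   -4
value at position 1, column 'net' → -4

-4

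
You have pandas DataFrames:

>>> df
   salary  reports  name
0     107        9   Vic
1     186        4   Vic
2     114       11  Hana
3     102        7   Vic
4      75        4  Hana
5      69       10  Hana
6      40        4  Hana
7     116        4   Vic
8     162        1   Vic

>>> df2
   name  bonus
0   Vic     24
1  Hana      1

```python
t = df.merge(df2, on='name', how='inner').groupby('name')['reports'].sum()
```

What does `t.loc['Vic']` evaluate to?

25

merge on 'name' (how='inner') → 9 rows:
   salary  reports  name  bonus
0     107        9   Vic     24
1     186        4   Vic     24
2     114       11  Hana      1
3     102        7   Vic     24
4      75        4  Hana      1
5      69       10  Hana      1
6      40        4  Hana      1
7     116        4   Vic     24
8     162        1   Vic     24
group by name, sum of reports:
name
Hana    29
Vic     25
Name: reports, dtype: int64
Reading off the value at index 'Vic', we get 25.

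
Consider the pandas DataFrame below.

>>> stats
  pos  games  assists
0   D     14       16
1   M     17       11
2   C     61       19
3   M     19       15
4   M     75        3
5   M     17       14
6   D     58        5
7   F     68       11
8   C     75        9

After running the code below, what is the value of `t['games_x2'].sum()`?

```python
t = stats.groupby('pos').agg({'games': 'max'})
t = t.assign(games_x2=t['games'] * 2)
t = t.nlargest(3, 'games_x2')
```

group by pos, max of games:
     games
pos       
C       75
D       58
F       68
M       75
add column games_x2 = t['games'] * 2:
     games  games_x2
pos                 
C       75       150
D       58       116
F       68       136
M       75       150
take 3 rows with largest games_x2:
     games  games_x2
pos                 
C       75       150
M       75       150
F       68       136

436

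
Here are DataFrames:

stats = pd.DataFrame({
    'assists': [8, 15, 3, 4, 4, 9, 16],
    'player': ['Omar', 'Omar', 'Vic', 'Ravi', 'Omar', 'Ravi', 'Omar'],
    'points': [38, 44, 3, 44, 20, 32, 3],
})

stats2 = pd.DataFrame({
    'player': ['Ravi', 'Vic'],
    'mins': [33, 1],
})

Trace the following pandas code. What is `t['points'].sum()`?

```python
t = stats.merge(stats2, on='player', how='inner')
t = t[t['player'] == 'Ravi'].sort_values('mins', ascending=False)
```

76

merge on 'player' (how='inner') → 3 rows:
   assists player  points  mins
0        3    Vic       3     1
1        4   Ravi      44    33
2        9   Ravi      32    33
filter rows where player == 'Ravi':
   assists player  points  mins
1        4   Ravi      44    33
2        9   Ravi      32    33
sort by mins descending:
   assists player  points  mins
1        4   Ravi      44    33
2        9   Ravi      32    33
The sum of column 'points' is 76.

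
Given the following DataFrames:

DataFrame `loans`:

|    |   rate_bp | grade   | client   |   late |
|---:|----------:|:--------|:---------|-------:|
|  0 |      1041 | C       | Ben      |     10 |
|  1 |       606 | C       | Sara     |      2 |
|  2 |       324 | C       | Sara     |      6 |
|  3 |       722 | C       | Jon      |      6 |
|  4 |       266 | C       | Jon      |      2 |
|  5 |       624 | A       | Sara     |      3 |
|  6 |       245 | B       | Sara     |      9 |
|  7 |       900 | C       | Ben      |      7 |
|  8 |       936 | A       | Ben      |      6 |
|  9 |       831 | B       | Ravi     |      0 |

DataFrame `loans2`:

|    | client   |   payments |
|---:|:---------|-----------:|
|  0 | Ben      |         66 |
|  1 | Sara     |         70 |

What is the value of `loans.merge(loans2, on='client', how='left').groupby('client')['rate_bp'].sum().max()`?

2877

merge on 'client' (how='left') → 10 rows:
   rate_bp grade client  late  payments
0     1041     C    Ben    10      66.0
1      606     C   Sara     2      70.0
2      324     C   Sara     6      70.0
3      722     C    Jon     6       NaN
4      266     C    Jon     2       NaN
5      624     A   Sara     3      70.0
6      245     B   Sara     9      70.0
7      900     C    Ben     7      66.0
8      936     A    Ben     6      66.0
9      831     B   Ravi     0       NaN
group by client, sum of rate_bp:
client
Ben     2877
Jon      988
Ravi     831
Sara    1799
Name: rate_bp, dtype: int64
max of the resulting series → 2877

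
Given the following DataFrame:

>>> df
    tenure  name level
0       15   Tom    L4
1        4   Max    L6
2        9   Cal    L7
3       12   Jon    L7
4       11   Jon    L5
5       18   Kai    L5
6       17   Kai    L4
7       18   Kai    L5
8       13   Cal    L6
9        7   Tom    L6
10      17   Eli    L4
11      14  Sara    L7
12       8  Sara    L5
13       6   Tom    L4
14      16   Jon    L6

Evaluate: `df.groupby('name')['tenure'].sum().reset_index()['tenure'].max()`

53

group by name, sum of tenure:
name
Cal     22
Eli     17
Jon     39
Kai     53
Max      4
Sara    22
Tom     28
Name: tenure, dtype: int64
reset_index():
   name  tenure
0   Cal      22
1   Eli      17
2   Jon      39
3   Kai      53
4   Max       4
5  Sara      22
6   Tom      28
So max() = 53.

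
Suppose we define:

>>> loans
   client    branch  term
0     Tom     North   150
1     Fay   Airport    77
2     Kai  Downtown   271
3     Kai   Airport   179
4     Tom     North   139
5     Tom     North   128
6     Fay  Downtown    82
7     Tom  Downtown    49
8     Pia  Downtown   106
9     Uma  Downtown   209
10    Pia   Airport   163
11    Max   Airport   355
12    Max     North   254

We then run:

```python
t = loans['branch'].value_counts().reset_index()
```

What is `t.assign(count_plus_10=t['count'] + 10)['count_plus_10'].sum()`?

43

value_counts of branch:
branch
Downtown    5
North       4
Airport     4
Name: count, dtype: int64
reset_index():
     branch  count
0  Downtown      5
1     North      4
2   Airport      4
add column count_plus_10 = t['count'] + 10:
     branch  count  count_plus_10
0  Downtown      5             15
1     North      4             14
2   Airport      4             14
Then the sum of column 'count_plus_10': 43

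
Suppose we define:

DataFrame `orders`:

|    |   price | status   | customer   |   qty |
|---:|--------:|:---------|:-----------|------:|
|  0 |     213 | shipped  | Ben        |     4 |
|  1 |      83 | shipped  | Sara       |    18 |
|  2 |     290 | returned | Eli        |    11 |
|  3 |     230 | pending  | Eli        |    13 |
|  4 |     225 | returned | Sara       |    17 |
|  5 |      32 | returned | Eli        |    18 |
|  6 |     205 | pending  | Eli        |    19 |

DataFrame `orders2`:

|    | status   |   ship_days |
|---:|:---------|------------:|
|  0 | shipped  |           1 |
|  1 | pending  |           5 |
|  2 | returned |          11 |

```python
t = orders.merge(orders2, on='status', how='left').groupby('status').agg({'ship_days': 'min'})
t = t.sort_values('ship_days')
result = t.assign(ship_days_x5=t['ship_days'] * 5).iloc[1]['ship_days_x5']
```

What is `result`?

merge on 'status' (how='left') → 7 rows:
   price    status customer  qty  ship_days
0    213   shipped      Ben    4          1
1     83   shipped     Sara   18          1
2    290  returned      Eli   11         11
3    230   pending      Eli   13          5
4    225  returned     Sara   17         11
5     32  returned      Eli   18         11
6    205   pending      Eli   19          5
group by status, min of ship_days:
          ship_days
status             
pending           5
returned         11
shipped           1
sort by ship_days:
          ship_days
status             
shipped           1
pending           5
returned         11
add column ship_days_x5 = t['ship_days'] * 5:
          ship_days  ship_days_x5
status                           
shipped           1             5
pending           5            25
returned         11            55
Finally, value at position 1, column 'ship_days_x5' = 25.

25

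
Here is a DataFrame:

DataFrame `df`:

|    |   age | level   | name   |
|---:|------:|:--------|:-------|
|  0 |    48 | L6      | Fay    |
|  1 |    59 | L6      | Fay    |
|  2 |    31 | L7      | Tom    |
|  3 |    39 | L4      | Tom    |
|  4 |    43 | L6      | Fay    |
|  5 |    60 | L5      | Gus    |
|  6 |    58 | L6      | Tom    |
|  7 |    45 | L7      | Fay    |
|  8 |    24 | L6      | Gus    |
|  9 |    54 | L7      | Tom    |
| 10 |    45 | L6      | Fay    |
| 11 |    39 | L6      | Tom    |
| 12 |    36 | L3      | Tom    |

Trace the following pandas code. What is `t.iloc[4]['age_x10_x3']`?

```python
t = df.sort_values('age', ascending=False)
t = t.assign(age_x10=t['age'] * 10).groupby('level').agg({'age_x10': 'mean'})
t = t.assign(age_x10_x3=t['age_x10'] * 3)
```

sort by age descending:
    age level name
5    60    L5  Gus
1    59    L6  Fay
6    58    L6  Tom
9    54    L7  Tom
0    48    L6  Fay
7    45    L7  Fay
10   45    L6  Fay
4    43    L6  Fay
3    39    L4  Tom
11   39    L6  Tom
12   36    L3  Tom
2    31    L7  Tom
8    24    L6  Gus
add column age_x10 = t['age'] * 10:
    age level name  age_x10
5    60    L5  Gus      600
1    59    L6  Fay      590
6    58    L6  Tom      580
9    54    L7  Tom      540
0    48    L6  Fay      480
7    45    L7  Fay      450
10   45    L6  Fay      450
4    43    L6  Fay      430
3    39    L4  Tom      390
11   39    L6  Tom      390
12   36    L3  Tom      360
2    31    L7  Tom      310
8    24    L6  Gus      240
group by level, mean of age_x10:
          age_x10
level            
L3     360.000000
L4     390.000000
L5     600.000000
L6     451.428571
L7     433.333333
add column age_x10_x3 = t['age_x10'] * 3:
          age_x10   age_x10_x3
level                         
L3     360.000000  1080.000000
L4     390.000000  1170.000000
L5     600.000000  1800.000000
L6     451.428571  1354.285714
L7     433.333333  1300.000000
Hence 1300.0.

1300.0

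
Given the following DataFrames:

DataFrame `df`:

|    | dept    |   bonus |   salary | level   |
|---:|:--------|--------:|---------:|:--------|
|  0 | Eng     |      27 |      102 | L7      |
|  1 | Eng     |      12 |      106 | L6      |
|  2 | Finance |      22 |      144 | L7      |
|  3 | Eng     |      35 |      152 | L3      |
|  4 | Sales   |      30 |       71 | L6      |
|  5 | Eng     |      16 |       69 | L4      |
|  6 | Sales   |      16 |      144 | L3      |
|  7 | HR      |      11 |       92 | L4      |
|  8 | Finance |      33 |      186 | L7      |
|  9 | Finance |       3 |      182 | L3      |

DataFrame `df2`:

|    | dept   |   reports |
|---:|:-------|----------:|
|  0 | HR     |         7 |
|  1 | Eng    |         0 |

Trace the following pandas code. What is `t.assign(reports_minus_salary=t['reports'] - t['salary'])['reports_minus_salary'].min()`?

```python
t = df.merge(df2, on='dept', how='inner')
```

merge on 'dept' (how='inner') → 5 rows:
  dept  bonus  salary level  reports
0  Eng     27     102    L7        0
1  Eng     12     106    L6        0
2  Eng     35     152    L3        0
3  Eng     16      69    L4        0
4   HR     11      92    L4        7
add column reports_minus_salary = t['reports'] - t['salary']:
  dept  bonus  salary level  reports  reports_minus_salary
0  Eng     27     102    L7        0                  -102
1  Eng     12     106    L6        0                  -106
2  Eng     35     152    L3        0                  -152
3  Eng     16      69    L4        0                   -69
4   HR     11      92    L4        7                   -85
Reading off the min of column 'reports_minus_salary', we get -152.

-152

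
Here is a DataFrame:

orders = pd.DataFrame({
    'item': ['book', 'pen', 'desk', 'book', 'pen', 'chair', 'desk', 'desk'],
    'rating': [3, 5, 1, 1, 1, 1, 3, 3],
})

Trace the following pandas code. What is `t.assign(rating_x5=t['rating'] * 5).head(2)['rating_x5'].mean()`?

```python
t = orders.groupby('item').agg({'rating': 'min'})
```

5.0

group by item, min of rating:
       rating
item         
book        1
chair       1
desk        1
pen         1
add column rating_x5 = t['rating'] * 5:
       rating  rating_x5
item                    
book        1          5
chair       1          5
desk        1          5
pen         1          5
take first 2 rows:
       rating  rating_x5
item                    
book        1          5
chair       1          5
Finally, mean of column 'rating_x5' = 5.0.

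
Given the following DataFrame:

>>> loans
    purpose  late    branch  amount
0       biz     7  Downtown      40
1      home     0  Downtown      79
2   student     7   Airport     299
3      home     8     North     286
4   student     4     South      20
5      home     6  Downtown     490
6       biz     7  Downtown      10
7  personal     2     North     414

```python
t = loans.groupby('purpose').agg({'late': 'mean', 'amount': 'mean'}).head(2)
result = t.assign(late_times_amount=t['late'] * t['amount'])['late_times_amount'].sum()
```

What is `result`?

1505.0

group by purpose: mean(late), mean(amount):
              late  amount
purpose                   
biz       7.000000    25.0
home      4.666667   285.0
personal  2.000000   414.0
student   5.500000   159.5
take first 2 rows:
             late  amount
purpose                  
biz      7.000000    25.0
home     4.666667   285.0
add column late_times_amount = t['late'] * t['amount']:
             late  amount  late_times_amount
purpose                                     
biz      7.000000    25.0              175.0
home     4.666667   285.0             1330.0
Then the sum of column 'late_times_amount': 1505.0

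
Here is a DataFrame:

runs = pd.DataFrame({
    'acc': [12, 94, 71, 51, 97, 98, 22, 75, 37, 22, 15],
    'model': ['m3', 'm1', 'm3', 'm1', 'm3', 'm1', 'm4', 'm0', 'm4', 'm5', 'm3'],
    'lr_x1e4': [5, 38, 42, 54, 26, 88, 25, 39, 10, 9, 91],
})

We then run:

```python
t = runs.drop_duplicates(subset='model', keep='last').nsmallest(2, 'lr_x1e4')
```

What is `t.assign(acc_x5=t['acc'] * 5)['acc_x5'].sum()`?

drop duplicate model (keep=last):
    acc model  lr_x1e4
5    98    m1       88
7    75    m0       39
8    37    m4       10
9    22    m5        9
10   15    m3       91
take 2 rows with smallest lr_x1e4:
   acc model  lr_x1e4
9   22    m5        9
8   37    m4       10
add column acc_x5 = t['acc'] * 5:
   acc model  lr_x1e4  acc_x5
9   22    m5        9     110
8   37    m4       10     185

295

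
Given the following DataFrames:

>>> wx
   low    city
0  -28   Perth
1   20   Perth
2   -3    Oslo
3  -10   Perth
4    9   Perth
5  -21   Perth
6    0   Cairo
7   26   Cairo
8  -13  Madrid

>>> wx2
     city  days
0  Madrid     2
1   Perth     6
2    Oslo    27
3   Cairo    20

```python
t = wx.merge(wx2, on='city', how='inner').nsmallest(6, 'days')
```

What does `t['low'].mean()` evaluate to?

-7.16666666667

merge on 'city' (how='inner') → 9 rows:
   low    city  days
0  -28   Perth     6
1   20   Perth     6
2   -3    Oslo    27
3  -10   Perth     6
4    9   Perth     6
5  -21   Perth     6
6    0   Cairo    20
7   26   Cairo    20
8  -13  Madrid     2
take 6 rows with smallest days:
   low    city  days
8  -13  Madrid     2
0  -28   Perth     6
1   20   Perth     6
3  -10   Perth     6
4    9   Perth     6
5  -21   Perth     6
The mean of column 'low' is -7.16666666667.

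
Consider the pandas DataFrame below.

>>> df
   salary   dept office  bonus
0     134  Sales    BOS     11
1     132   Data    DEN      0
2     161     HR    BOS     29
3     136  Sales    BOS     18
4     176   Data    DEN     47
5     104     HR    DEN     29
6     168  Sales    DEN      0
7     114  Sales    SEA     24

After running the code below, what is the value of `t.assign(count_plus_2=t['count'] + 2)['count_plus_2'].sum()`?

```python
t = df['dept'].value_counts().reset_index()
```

14

value_counts of dept:
dept
Sales    4
Data     2
HR       2
Name: count, dtype: int64
reset_index():
    dept  count
0  Sales      4
1   Data      2
2     HR      2
add column count_plus_2 = t['count'] + 2:
    dept  count  count_plus_2
0  Sales      4             6
1   Data      2             4
2     HR      2             4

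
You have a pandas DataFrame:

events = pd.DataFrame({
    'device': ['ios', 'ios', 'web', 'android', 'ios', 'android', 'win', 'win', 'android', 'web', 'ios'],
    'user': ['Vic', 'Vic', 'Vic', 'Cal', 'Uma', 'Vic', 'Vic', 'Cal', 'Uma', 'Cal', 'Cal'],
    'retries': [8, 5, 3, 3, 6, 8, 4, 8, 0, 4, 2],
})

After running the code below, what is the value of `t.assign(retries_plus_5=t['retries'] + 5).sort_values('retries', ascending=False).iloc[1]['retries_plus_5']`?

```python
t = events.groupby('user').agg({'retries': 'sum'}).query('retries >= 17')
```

22

group by user, sum of retries:
      retries
user         
Cal        17
Uma         6
Vic        28
filter rows where retries >= 17:
      retries
user         
Cal        17
Vic        28
add column retries_plus_5 = t['retries'] + 5:
      retries  retries_plus_5
user                         
Cal        17              22
Vic        28              33
sort by retries descending:
      retries  retries_plus_5
user                         
Vic        28              33
Cal        17              22
Finally, value at position 1, column 'retries_plus_5' = 22.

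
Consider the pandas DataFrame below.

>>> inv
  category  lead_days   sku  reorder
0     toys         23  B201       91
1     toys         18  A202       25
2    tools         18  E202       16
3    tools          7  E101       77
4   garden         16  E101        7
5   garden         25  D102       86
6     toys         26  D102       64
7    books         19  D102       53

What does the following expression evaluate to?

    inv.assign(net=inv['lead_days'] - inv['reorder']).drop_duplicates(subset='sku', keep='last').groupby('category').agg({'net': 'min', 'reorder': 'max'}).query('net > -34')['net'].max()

add column net = inv['lead_days'] - inv['reorder']:
  category  lead_days   sku  reorder  net
0     toys         23  B201       91  -68
1     toys         18  A202       25   -7
2    tools         18  E202       16    2
3    tools          7  E101       77  -70
4   garden         16  E101        7    9
5   garden         25  D102       86  -61
6     toys         26  D102       64  -38
7    books         19  D102       53  -34
drop duplicate sku (keep=last):
  category  lead_days   sku  reorder  net
0     toys         23  B201       91  -68
1     toys         18  A202       25   -7
2    tools         18  E202       16    2
4   garden         16  E101        7    9
7    books         19  D102       53  -34
group by category: min(net), max(reorder):
          net  reorder
category              
books     -34       53
garden      9        7
tools       2       16
toys      -68       91
filter rows where net > -34:
          net  reorder
category              
garden      9        7
tools       2       16
The max of column 'net' is 9.

9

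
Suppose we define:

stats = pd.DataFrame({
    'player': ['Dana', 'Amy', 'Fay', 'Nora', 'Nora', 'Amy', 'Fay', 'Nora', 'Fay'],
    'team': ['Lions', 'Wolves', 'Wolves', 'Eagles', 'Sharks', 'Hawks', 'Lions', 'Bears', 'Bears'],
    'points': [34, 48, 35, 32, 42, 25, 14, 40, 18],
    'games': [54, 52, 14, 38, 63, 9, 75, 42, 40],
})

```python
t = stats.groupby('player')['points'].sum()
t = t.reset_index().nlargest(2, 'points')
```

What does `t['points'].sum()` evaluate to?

187

group by player, sum of points:
player
Amy      73
Dana     34
Fay      67
Nora    114
Name: points, dtype: int64
reset_index():
  player  points
0    Amy      73
1   Dana      34
2    Fay      67
3   Nora     114
take 2 rows with largest points:
  player  points
3   Nora     114
0    Amy      73
The sum of column 'points' is 187.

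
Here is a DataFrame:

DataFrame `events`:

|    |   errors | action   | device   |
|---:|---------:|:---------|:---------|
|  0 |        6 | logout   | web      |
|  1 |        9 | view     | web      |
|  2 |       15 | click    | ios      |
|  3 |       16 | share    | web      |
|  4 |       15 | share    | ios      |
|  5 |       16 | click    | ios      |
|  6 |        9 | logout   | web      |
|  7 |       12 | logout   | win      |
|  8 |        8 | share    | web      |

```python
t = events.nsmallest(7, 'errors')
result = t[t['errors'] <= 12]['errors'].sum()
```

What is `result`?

44

take 7 rows with smallest errors:
   errors  action device
0       6  logout    web
8       8   share    web
1       9    view    web
6       9  logout    web
7      12  logout    win
2      15   click    ios
4      15   share    ios
filter rows where errors <= 12:
   errors  action device
0       6  logout    web
8       8   share    web
1       9    view    web
6       9  logout    web
7      12  logout    win
Finally, sum of column 'errors' = 44.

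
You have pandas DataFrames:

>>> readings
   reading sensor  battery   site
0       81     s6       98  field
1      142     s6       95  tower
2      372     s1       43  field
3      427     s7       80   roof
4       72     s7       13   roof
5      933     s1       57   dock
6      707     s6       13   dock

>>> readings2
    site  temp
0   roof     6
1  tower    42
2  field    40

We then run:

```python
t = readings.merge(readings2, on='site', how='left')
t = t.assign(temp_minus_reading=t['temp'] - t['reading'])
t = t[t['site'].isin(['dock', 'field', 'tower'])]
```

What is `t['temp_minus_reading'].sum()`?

-473.0

merge on 'site' (how='left') → 7 rows:
   reading sensor  battery   site  temp
0       81     s6       98  field  40.0
1      142     s6       95  tower  42.0
2      372     s1       43  field  40.0
3      427     s7       80   roof   6.0
4       72     s7       13   roof   6.0
5      933     s1       57   dock   NaN
6      707     s6       13   dock   NaN
add column temp_minus_reading = t['temp'] - t['reading']:
   reading sensor  battery   site  temp  temp_minus_reading
0       81     s6       98  field  40.0               -41.0
1      142     s6       95  tower  42.0              -100.0
2      372     s1       43  field  40.0              -332.0
3      427     s7       80   roof   6.0              -421.0
4       72     s7       13   roof   6.0               -66.0
5      933     s1       57   dock   NaN                 NaN
6      707     s6       13   dock   NaN                 NaN
filter rows where site in ['dock', 'field', 'tower']:
   reading sensor  battery   site  temp  temp_minus_reading
0       81     s6       98  field  40.0               -41.0
1      142     s6       95  tower  42.0              -100.0
2      372     s1       43  field  40.0              -332.0
5      933     s1       57   dock   NaN                 NaN
6      707     s6       13   dock   NaN                 NaN
The sum of column 'temp_minus_reading' is -473.0.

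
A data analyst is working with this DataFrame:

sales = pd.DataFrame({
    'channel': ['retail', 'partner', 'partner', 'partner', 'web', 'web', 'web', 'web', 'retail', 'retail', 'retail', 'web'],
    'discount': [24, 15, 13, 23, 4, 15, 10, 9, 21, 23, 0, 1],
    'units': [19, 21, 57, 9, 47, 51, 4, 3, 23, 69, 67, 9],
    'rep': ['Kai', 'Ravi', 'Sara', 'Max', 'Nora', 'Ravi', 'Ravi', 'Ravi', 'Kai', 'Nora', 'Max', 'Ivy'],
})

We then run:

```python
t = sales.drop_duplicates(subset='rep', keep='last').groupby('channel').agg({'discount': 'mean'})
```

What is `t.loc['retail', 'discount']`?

14.6666666667

drop duplicate rep (keep=last):
    channel  discount  units   rep
2   partner        13     57  Sara
7       web         9      3  Ravi
8    retail        21     23   Kai
9    retail        23     69  Nora
10   retail         0     67   Max
11      web         1      9   Ivy
group by channel, mean of discount:
          discount
channel           
partner  13.000000
retail   14.666667
web       5.000000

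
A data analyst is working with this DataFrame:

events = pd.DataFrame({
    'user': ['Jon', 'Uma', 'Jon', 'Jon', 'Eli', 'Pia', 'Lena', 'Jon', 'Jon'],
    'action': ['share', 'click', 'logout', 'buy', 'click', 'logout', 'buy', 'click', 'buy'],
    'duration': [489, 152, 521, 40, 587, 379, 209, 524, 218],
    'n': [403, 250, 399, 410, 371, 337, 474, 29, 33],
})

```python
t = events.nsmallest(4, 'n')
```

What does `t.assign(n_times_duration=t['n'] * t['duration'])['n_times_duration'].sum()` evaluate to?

take 4 rows with smallest n:
  user  action  duration    n
7  Jon   click       524   29
8  Jon     buy       218   33
1  Uma   click       152  250
5  Pia  logout       379  337
add column n_times_duration = t['n'] * t['duration']:
  user  action  duration    n  n_times_duration
7  Jon   click       524   29             15196
8  Jon     buy       218   33              7194
1  Uma   click       152  250             38000
5  Pia  logout       379  337            127723

188113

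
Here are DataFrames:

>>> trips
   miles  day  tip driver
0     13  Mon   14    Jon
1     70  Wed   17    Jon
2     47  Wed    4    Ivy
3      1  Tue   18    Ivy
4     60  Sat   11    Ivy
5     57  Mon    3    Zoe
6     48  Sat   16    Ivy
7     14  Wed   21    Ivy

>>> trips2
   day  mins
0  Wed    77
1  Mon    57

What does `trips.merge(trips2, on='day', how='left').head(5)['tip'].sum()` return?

64

merge on 'day' (how='left') → 8 rows:
   miles  day  tip driver  mins
0     13  Mon   14    Jon  57.0
1     70  Wed   17    Jon  77.0
2     47  Wed    4    Ivy  77.0
3      1  Tue   18    Ivy   NaN
4     60  Sat   11    Ivy   NaN
5     57  Mon    3    Zoe  57.0
6     48  Sat   16    Ivy   NaN
7     14  Wed   21    Ivy  77.0
take first 5 rows:
   miles  day  tip driver  mins
0     13  Mon   14    Jon  57.0
1     70  Wed   17    Jon  77.0
2     47  Wed    4    Ivy  77.0
3      1  Tue   18    Ivy   NaN
4     60  Sat   11    Ivy   NaN
So sum() = 64.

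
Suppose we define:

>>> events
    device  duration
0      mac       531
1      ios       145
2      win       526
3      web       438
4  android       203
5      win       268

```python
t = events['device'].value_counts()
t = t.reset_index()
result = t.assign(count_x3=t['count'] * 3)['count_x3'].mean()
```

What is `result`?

3.6

value_counts of device:
device
win        2
mac        1
ios        1
web        1
android    1
Name: count, dtype: int64
reset_index():
    device  count
0      win      2
1      mac      1
2      ios      1
3      web      1
4  android      1
add column count_x3 = t['count'] * 3:
    device  count  count_x3
0      win      2         6
1      mac      1         3
2      ios      1         3
3      web      1         3
4  android      1         3
Then the mean of column 'count_x3': 3.6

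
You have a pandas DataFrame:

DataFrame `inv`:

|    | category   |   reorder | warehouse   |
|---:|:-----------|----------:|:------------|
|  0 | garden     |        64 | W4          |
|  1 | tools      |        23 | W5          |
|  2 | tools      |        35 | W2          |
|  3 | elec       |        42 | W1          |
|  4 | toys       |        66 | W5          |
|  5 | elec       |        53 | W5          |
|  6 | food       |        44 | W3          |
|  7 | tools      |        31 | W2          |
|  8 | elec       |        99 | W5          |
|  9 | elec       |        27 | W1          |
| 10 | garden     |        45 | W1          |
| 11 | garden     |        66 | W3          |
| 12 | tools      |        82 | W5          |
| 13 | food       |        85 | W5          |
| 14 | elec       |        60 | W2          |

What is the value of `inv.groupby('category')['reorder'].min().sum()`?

205

group by category, min of reorder:
category
elec      27
food      44
garden    45
tools     23
toys      66
Name: reorder, dtype: int64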